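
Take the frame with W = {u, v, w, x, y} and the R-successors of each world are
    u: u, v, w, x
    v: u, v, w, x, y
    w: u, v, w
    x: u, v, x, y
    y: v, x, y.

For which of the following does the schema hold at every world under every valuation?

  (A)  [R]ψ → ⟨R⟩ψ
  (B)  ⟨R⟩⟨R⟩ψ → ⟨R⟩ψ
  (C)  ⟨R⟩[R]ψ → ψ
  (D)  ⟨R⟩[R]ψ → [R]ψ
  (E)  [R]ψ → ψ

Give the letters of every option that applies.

R is reflexive: each world relates to itself.
R is symmetric: every R-edge is matched by its reverse.
R is not transitive: u R v and v R y but not u R y.
R is not euclidean: u R w and u R x but not w R x.
R is serial: every world has an R-successor.
(A) [R]ψ → ⟨R⟩ψ is axiom D; it is valid on a frame exactly when R is serial. R is serial, so valid.
(B) ⟨R⟩⟨R⟩ψ → ⟨R⟩ψ is the dual of axiom 4; it is valid on a frame exactly when R is transitive. R is not transitive, so not valid.
(C) the dual of axiom B: valid iff R is symmetric. R is symmetric — valid.
(D) ⟨R⟩[R]ψ → [R]ψ (the dual of axiom 5) characterises the euclidean frames. R is not euclidean — not valid.
(E) [R]ψ → ψ is axiom T; it is valid on a frame exactly when R is reflexive. R is reflexive, so valid.

A, C, E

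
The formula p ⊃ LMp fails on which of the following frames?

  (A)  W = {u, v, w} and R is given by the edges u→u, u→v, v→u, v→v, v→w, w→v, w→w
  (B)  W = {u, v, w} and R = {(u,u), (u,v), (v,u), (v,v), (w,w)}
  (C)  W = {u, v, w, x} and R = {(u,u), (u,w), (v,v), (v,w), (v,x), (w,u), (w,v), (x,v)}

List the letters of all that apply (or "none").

none

The schema p ⊃ LMp is axiom B; it is valid on a frame iff R is symmetric.
(A) R is symmetric (every R-edge is matched by its reverse), so the schema is valid here.
(B) R is symmetric (every R-edge is matched by its reverse), so the schema is valid here.
(C) R is symmetric (every R-edge is matched by its reverse), so the schema is valid here.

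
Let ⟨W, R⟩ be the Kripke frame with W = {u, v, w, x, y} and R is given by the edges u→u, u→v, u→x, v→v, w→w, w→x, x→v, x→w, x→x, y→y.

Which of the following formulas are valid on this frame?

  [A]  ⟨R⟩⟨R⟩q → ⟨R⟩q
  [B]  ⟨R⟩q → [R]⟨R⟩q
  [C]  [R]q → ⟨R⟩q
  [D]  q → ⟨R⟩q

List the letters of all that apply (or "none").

C, D

R is reflexive: each world relates to itself.
R is not transitive: u R x and x R w but not u R w.
R is not euclidean: u R v and u R u but not v R u.
R is serial: every world has an R-successor.
(A) ⟨R⟩⟨R⟩q → ⟨R⟩q (the dual of axiom 4) characterises the transitive frames. R is not transitive — not valid.
(B) ⟨R⟩q → [R]⟨R⟩q is axiom 5; it is valid on a frame exactly when R is euclidean. R is not euclidean, so not valid.
(C) [R]q → ⟨R⟩q is axiom D, which corresponds to seriality. R is serial — valid.
(D) q → ⟨R⟩q (the dual of axiom T) characterises the reflexive frames. R is reflexive — valid.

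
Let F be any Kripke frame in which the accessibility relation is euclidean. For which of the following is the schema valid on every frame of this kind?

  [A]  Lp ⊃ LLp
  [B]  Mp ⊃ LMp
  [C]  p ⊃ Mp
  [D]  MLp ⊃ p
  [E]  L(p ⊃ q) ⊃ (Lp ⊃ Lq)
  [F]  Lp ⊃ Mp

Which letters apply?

B, E

(A) Lp ⊃ LLp is axiom 4; it is valid on a frame exactly when R is transitive. Such an R need not be transitive, so not valid.
(B) Mp ⊃ LMp is axiom 5, which corresponds to the euclidean property. Every such R is euclidean — valid.
(C) the dual of axiom T: valid iff R is reflexive. Such an R need not be reflexive — not valid.
(D) MLp ⊃ p (the dual of axiom B) characterises the symmetric frames. Such an R need not be symmetric — not valid.
(E) L(p ⊃ q) ⊃ (Lp ⊃ Lq) is axiom K, valid on every Kripke frame — valid.
(F) Lp ⊃ Mp (axiom D) characterises the serial frames. Such an R need not be serial — not valid.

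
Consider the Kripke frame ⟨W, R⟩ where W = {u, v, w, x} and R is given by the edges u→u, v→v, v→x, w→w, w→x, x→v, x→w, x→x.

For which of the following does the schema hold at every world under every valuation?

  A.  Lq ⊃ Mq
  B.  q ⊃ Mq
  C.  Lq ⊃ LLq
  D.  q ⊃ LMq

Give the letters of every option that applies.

A, B, D

R is reflexive: each world relates to itself.
R is symmetric: every R-edge is matched by its reverse.
R is not transitive: v R x and x R w but not v R w.
R is serial: every world has an R-successor.
(A) Lq ⊃ Mq is axiom D; it is valid on a frame exactly when R is serial. R is serial, so valid.
(B) the dual of axiom T: valid iff R is reflexive. R is reflexive — valid.
(C) axiom 4: valid iff R is transitive. R is not transitive — not valid.
(D) q ⊃ LMq is axiom B, which corresponds to symmetry. R is symmetric — valid.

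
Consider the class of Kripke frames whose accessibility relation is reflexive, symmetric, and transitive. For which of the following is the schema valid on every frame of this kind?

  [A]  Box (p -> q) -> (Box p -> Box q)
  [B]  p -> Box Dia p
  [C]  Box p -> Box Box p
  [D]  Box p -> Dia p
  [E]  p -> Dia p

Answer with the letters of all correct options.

A relation that is reflexive, symmetric, and transitive is also euclidean and serial.
(A) Box (p -> q) -> (Box p -> Box q) is the K axiom; it holds on all frames — valid.
(B) p -> Box Dia p is axiom B, which corresponds to symmetry. Every such R is symmetric — valid.
(C) axiom 4: valid iff R is transitive. Every such R is transitive — valid.
(D) Box p -> Dia p is axiom D; it is valid on a frame exactly when R is serial. Every such R is serial, so valid.
(E) p -> Dia p is the dual of axiom T; it is valid on a frame exactly when R is reflexive. Every such R is reflexive, so valid.

A, B, C, D, E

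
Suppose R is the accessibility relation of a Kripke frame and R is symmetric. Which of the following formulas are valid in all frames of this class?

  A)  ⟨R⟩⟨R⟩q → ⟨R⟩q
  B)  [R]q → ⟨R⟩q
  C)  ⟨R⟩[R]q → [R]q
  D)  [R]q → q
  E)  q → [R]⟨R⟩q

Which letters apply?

(A) the dual of axiom 4: valid iff R is transitive. Such an R need not be transitive — not valid.
(B) [R]q → ⟨R⟩q is axiom D, which corresponds to seriality. Such an R need not be serial — not valid.
(C) ⟨R⟩[R]q → [R]q is the dual of axiom 5; it is valid on a frame exactly when R is euclidean. Such an R need not be euclidean, so not valid.
(D) [R]q → q is axiom T, which corresponds to reflexivity. Such an R need not be reflexive — not valid.
(E) q → [R]⟨R⟩q is axiom B, which corresponds to symmetry. Every such R is symmetric — valid.

E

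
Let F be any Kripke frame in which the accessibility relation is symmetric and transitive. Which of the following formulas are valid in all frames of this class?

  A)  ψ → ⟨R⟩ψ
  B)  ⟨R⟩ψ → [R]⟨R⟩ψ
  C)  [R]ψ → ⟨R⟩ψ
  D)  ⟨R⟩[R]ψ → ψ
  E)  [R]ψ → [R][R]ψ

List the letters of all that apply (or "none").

B, D, E

A symmetric transitive relation is euclidean (uRv and uRw give vRu by symmetry, then vRw by transitivity).
(A) ψ → ⟨R⟩ψ is the dual of axiom T, which corresponds to reflexivity. Such an R need not be reflexive — not valid.
(B) ⟨R⟩ψ → [R]⟨R⟩ψ is axiom 5; it is valid on a frame exactly when R is euclidean. Every such R is euclidean, so valid.
(C) axiom D: valid iff R is serial. Such an R need not be serial — not valid.
(D) ⟨R⟩[R]ψ → ψ is the dual of axiom B, which corresponds to symmetry. Every such R is symmetric — valid.
(E) [R]ψ → [R][R]ψ (axiom 4) characterises the transitive frames. Every such R is transitive — valid.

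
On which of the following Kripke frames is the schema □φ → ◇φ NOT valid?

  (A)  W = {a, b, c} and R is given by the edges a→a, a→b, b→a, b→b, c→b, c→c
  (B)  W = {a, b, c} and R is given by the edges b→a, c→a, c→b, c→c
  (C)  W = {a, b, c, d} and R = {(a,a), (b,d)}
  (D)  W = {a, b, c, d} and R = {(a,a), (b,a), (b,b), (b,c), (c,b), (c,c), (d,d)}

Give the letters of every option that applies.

The schema □φ → ◇φ is axiom D; it is valid on a frame iff R is serial.
(A) R is serial (every world has an R-successor), so the schema is valid here.
(B) R is not serial (a has no R-successor), so the schema fails here.
(C) R is not serial (c has no R-successor), so the schema fails here.
(D) R is serial (every world has an R-successor), so the schema is valid here.

B, C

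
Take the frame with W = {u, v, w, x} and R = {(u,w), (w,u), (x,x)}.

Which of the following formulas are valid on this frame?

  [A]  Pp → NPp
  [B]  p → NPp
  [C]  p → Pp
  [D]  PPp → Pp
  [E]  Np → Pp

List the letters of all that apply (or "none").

R is not reflexive: not u R u.
R is symmetric: every R-edge is matched by its reverse.
R is not transitive: u R w and w R u but not u R u.
R is not euclidean: u R w and u R w but not w R w.
R is not serial: v has no R-successor.
(A) Pp → NPp is axiom 5; it is valid on a frame exactly when R is euclidean. R is not euclidean, so not valid.
(B) p → NPp is axiom B, which corresponds to symmetry. R is symmetric — valid.
(C) p → Pp is the dual of axiom T; it is valid on a frame exactly when R is reflexive. R is not reflexive, so not valid.
(D) PPp → Pp is the dual of axiom 4, which corresponds to transitivity. R is not transitive — not valid.
(E) Np → Pp (axiom D) characterises the serial frames. R is not serial — not valid.

B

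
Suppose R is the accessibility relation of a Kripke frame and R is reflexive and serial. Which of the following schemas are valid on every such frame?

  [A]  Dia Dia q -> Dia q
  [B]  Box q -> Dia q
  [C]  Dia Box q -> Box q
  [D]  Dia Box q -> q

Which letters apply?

(A) Dia Dia q -> Dia q (the dual of axiom 4) characterises the transitive frames. Such an R need not be transitive — not valid.
(B) Box q -> Dia q (axiom D) characterises the serial frames. Every such R is serial — valid.
(C) Dia Box q -> Box q is the dual of axiom 5; it is valid on a frame exactly when R is euclidean. Such an R need not be euclidean, so not valid.
(D) Dia Box q -> q (the dual of axiom B) characterises the symmetric frames. Such an R need not be symmetric — not valid.

B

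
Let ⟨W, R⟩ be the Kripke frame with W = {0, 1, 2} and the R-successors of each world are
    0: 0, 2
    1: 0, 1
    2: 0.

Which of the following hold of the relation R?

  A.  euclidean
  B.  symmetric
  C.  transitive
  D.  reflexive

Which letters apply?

(A) not euclidean: 1 R 0 and 1 R 1 but not 0 R 1.
(B) not symmetric: 1 R 0 but not 0 R 1.
(C) not transitive: 1 R 0 and 0 R 2 but not 1 R 2.
(D) not reflexive: not 2 R 2.

none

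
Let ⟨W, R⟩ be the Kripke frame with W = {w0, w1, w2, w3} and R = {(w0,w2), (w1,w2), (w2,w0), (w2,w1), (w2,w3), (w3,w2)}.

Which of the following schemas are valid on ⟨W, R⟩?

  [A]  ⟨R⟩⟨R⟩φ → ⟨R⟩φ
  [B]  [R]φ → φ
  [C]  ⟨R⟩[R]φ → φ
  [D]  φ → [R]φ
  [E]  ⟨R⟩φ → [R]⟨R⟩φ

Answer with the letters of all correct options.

R is not reflexive: not w0 R w0.
R is symmetric: every R-edge is matched by its reverse.
R is not transitive: w0 R w2 and w2 R w0 but not w0 R w0.
R is not euclidean: w2 R w0 and w2 R w1 but not w0 R w1.
R is not a subset of the identity: w0 R w2 with w0 ≠ w2.
(A) ⟨R⟩⟨R⟩φ → ⟨R⟩φ is the dual of axiom 4, which corresponds to transitivity. R is not transitive — not valid.
(B) axiom T: valid iff R is reflexive. R is not reflexive — not valid.
(C) the dual of axiom B: valid iff R is symmetric. R is symmetric — valid.
(D) φ → [R]φ is equivalent to ◇p→p; it holds exactly when R ⊆ identity. Here R ⊄ identity — not valid.
(E) axiom 5: valid iff R is euclidean. R is not euclidean — not valid.

C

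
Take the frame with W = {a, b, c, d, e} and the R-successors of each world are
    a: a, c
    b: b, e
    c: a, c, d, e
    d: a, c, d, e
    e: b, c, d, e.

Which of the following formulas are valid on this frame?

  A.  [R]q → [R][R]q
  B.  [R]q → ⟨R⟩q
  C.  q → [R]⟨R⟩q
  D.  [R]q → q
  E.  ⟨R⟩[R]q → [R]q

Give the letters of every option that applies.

B, D

R is reflexive: each world relates to itself.
R is not symmetric: d R a but not a R d.
R is not transitive: a R c and c R d but not a R d.
R is not euclidean: c R a and c R d but not a R d.
R is serial: every world has an R-successor.
(A) [R]q → [R][R]q is axiom 4, which corresponds to transitivity. R is not transitive — not valid.
(B) [R]q → ⟨R⟩q is axiom D; it is valid on a frame exactly when R is serial. R is serial, so valid.
(C) q → [R]⟨R⟩q is axiom B; it is valid on a frame exactly when R is symmetric. R is not symmetric, so not valid.
(D) [R]q → q is axiom T, which corresponds to reflexivity. R is reflexive — valid.
(E) ⟨R⟩[R]q → [R]q is the dual of axiom 5, which corresponds to the euclidean property. R is not euclidean — not valid.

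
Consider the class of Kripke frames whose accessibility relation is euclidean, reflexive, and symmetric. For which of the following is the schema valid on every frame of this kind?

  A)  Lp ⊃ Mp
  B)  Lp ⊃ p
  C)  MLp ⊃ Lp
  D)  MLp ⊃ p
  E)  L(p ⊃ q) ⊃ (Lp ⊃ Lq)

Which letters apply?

A relation that is euclidean, reflexive, and symmetric is also serial and transitive.
(A) Lp ⊃ Mp is axiom D; it is valid on a frame exactly when R is serial. Every such R is serial, so valid.
(B) Lp ⊃ p is axiom T, which corresponds to reflexivity. Every such R is reflexive — valid.
(C) MLp ⊃ Lp (the dual of axiom 5) characterises the euclidean frames. Every such R is euclidean — valid.
(D) MLp ⊃ p is the dual of axiom B, which corresponds to symmetry. Every such R is symmetric — valid.
(E) this is just K, valid on every normal frame.

A, B, C, D, E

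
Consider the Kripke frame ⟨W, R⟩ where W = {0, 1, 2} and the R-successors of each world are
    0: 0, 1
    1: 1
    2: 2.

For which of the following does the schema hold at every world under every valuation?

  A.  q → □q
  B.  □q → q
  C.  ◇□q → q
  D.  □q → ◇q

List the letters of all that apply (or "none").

R is reflexive: each world relates to itself.
R is not symmetric: 0 R 1 but not 1 R 0.
R is serial: every world has an R-successor.
R is not a subset of the identity: 0 R 1 with 0 ≠ 1.
(A) q → □q is valid only on frames where every R-edge is a self-loop. Here R ⊄ identity — not valid.
(B) □q → q (axiom T) characterises the reflexive frames. R is reflexive — valid.
(C) ◇□q → q is the dual of axiom B; it is valid on a frame exactly when R is symmetric. R is not symmetric, so not valid.
(D) □q → ◇q is axiom D, which corresponds to seriality. R is serial — valid.

B, D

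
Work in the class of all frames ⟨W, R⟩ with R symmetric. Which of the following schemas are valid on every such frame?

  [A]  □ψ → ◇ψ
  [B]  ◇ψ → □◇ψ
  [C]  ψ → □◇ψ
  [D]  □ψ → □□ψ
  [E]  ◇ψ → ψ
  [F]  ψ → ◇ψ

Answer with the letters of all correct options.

(A) □ψ → ◇ψ is axiom D; it is valid on a frame exactly when R is serial. Such an R need not be serial, so not valid.
(B) ◇ψ → □◇ψ is axiom 5; it is valid on a frame exactly when R is euclidean. Such an R need not be euclidean, so not valid.
(C) axiom B: valid iff R is symmetric. Every such R is symmetric — valid.
(D) □ψ → □□ψ is axiom 4; it is valid on a frame exactly when R is transitive. Such an R need not be transitive, so not valid.
(E) ◇ψ → ψ is the converse of T; it holds exactly when R ⊆ identity. Such an R need not be a subset of the identity — not valid.
(F) ψ → ◇ψ is the dual of axiom T, which corresponds to reflexivity. Such an R need not be reflexive — not valid.

C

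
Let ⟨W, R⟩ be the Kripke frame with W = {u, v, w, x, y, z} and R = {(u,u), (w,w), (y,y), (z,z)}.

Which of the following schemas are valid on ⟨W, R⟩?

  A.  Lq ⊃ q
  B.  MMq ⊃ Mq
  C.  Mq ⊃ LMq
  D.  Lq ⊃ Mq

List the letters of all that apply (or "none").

B, C

R is not reflexive: not v R v.
R is transitive: R is closed under composition.
R is euclidean: any two R-successors of the same world are R-related.
R is not serial: v has no R-successor.
(A) Lq ⊃ q is axiom T; it is valid on a frame exactly when R is reflexive. R is not reflexive, so not valid.
(B) MMq ⊃ Mq is the dual of axiom 4, which corresponds to transitivity. R is transitive — valid.
(C) Mq ⊃ LMq (axiom 5) characterises the euclidean frames. R is euclidean — valid.
(D) Lq ⊃ Mq is axiom D; it is valid on a frame exactly when R is serial. R is not serial, so not valid.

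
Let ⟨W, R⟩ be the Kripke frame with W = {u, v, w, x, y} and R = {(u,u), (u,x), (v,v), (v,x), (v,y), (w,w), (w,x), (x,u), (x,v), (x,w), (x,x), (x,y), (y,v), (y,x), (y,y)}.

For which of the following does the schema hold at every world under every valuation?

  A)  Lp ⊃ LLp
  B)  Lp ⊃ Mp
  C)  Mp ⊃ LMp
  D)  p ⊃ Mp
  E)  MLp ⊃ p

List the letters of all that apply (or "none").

R is reflexive: each world relates to itself.
R is symmetric: every R-edge is matched by its reverse.
R is not transitive: u R x and x R v but not u R v.
R is not euclidean: x R u and x R v but not u R v.
R is serial: every world has an R-successor.
(A) Lp ⊃ LLp (axiom 4) characterises the transitive frames. R is not transitive — not valid.
(B) Lp ⊃ Mp (axiom D) characterises the serial frames. R is serial — valid.
(C) Mp ⊃ LMp is axiom 5, which corresponds to the euclidean property. R is not euclidean — not valid.
(D) p ⊃ Mp is the dual of axiom T; it is valid on a frame exactly when R is reflexive. R is reflexive, so valid.
(E) MLp ⊃ p is the dual of axiom B, which corresponds to symmetry. R is symmetric — valid.

B, D, E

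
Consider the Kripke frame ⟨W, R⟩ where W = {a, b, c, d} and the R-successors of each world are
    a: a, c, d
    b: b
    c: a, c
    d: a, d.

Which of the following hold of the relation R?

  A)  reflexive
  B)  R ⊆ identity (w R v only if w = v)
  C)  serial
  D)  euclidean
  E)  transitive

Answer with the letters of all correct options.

(A) reflexive: each world relates to itself.
(B) not ⊆ identity: a R c with a ≠ c.
(C) serial: every world has an R-successor.
(D) not euclidean: a R c and a R d but not c R d.
(E) not transitive: c R a and a R d but not c R d.

A, C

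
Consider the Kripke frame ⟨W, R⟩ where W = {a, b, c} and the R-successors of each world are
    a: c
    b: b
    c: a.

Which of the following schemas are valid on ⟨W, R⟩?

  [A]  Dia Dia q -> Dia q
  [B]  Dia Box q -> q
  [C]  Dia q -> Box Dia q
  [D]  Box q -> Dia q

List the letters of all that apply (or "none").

R is symmetric: every R-edge is matched by its reverse.
R is not transitive: a R c and c R a but not a R a.
R is not euclidean: a R c and a R c but not c R c.
R is serial: every world has an R-successor.
(A) the dual of axiom 4: valid iff R is transitive. R is not transitive — not valid.
(B) Dia Box q -> q (the dual of axiom B) characterises the symmetric frames. R is symmetric — valid.
(C) Dia q -> Box Dia q is axiom 5; it is valid on a frame exactly when R is euclidean. R is not euclidean, so not valid.
(D) Box q -> Dia q (axiom D) characterises the serial frames. R is serial — valid.

B, D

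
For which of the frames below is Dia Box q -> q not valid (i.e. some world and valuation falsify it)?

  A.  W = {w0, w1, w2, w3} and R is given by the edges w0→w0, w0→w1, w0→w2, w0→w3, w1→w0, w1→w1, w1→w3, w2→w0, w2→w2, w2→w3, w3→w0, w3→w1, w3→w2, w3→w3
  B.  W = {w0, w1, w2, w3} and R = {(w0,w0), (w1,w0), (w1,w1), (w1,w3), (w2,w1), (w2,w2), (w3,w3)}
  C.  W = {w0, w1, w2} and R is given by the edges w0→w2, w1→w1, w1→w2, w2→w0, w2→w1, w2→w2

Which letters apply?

The schema Dia Box q -> q is the dual of axiom B; it is valid on a frame iff R is symmetric.
(A) R is symmetric (every R-edge is matched by its reverse), so the schema is valid here.
(B) R is not symmetric (w1 R w0 but not w0 R w1), so the schema fails here.
(C) R is symmetric (every R-edge is matched by its reverse), so the schema is valid here.

B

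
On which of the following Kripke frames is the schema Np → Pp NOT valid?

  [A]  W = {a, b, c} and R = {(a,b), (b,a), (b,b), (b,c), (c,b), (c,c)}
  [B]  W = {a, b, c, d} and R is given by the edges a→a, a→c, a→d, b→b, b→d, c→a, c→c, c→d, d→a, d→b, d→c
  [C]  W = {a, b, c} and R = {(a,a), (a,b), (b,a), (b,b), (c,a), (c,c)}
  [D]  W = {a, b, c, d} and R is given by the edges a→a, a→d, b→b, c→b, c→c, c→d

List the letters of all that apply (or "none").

D

The schema Np → Pp is axiom D; it is valid on a frame iff R is serial.
(A) R is serial (every world has an R-successor), so the schema is valid here.
(B) R is serial (every world has an R-successor), so the schema is valid here.
(C) R is serial (every world has an R-successor), so the schema is valid here.
(D) R is not serial (d has no R-successor), so the schema fails here.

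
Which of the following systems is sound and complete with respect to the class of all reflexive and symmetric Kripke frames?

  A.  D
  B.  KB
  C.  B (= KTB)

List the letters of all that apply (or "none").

C

(A) D is determined by the class of serial frames.
(B) KB is determined by the class of symmetric frames.
(C) B (= KTB) is determined by exactly this class.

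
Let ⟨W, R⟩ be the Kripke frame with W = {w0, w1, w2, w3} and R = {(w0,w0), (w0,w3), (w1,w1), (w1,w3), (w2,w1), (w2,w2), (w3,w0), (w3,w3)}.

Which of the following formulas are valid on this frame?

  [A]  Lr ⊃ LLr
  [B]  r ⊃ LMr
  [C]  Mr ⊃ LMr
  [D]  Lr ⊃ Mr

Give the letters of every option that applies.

R is not symmetric: w1 R w3 but not w3 R w1.
R is not transitive: w1 R w3 and w3 R w0 but not w1 R w0.
R is not euclidean: w1 R w3 and w1 R w1 but not w3 R w1.
R is serial: every world has an R-successor.
(A) Lr ⊃ LLr is axiom 4; it is valid on a frame exactly when R is transitive. R is not transitive, so not valid.
(B) r ⊃ LMr (axiom B) characterises the symmetric frames. R is not symmetric — not valid.
(C) Mr ⊃ LMr (axiom 5) characterises the euclidean frames. R is not euclidean — not valid.
(D) axiom D: valid iff R is serial. R is serial — valid.

D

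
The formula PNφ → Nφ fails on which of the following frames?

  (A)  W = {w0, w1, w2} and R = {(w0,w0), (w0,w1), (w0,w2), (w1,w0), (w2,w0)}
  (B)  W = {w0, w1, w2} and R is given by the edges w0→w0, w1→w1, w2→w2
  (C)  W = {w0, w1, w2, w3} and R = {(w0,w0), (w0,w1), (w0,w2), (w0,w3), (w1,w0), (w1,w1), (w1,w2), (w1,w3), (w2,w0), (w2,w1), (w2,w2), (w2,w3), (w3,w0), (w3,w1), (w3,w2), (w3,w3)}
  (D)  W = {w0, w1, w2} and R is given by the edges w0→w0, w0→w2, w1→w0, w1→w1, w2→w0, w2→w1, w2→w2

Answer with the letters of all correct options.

The schema PNφ → Nφ is the dual of axiom 5; it is valid on a frame iff R is euclidean.
(A) R is not euclidean (w0 R w1 and w0 R w2 but not w1 R w2), so the schema fails here.
(B) R is euclidean (any two R-successors of the same world are R-related), so the schema is valid here.
(C) R is euclidean (any two R-successors of the same world are R-related), so the schema is valid here.
(D) R is not euclidean (w1 R w0 and w1 R w1 but not w0 R w1), so the schema fails here.

A, D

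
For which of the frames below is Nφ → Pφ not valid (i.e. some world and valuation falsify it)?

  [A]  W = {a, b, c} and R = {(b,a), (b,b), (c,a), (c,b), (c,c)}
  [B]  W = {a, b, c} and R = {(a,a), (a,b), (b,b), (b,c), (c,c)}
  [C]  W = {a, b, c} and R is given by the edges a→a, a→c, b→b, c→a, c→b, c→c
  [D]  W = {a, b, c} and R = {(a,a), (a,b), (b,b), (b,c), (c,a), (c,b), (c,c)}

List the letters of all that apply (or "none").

The schema Nφ → Pφ is axiom D; it is valid on a frame iff R is serial.
(A) R is not serial (a has no R-successor), so the schema fails here.
(B) R is serial (every world has an R-successor), so the schema is valid here.
(C) R is serial (every world has an R-successor), so the schema is valid here.
(D) R is serial (every world has an R-successor), so the schema is valid here.

A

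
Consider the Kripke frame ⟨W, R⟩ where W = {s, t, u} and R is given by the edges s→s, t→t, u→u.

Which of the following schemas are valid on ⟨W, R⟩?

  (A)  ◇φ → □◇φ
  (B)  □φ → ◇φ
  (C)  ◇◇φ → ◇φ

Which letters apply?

A, B, C

R is transitive: R is closed under composition.
R is euclidean: any two R-successors of the same world are R-related.
R is serial: every world has an R-successor.
(A) ◇φ → □◇φ is axiom 5, which corresponds to the euclidean property. R is euclidean — valid.
(B) □φ → ◇φ (axiom D) characterises the serial frames. R is serial — valid.
(C) ◇◇φ → ◇φ is the dual of axiom 4, which corresponds to transitivity. R is transitive — valid.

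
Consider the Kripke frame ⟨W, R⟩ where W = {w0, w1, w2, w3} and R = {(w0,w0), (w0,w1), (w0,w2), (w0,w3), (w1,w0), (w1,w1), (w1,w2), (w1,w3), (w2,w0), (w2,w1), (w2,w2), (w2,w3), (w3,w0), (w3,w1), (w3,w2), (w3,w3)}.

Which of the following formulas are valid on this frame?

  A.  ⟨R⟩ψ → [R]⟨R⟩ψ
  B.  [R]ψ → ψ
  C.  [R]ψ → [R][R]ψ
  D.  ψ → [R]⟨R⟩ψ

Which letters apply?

R is reflexive: each world relates to itself.
R is symmetric: every R-edge is matched by its reverse.
R is transitive: R is closed under composition.
R is euclidean: any two R-successors of the same world are R-related.
(A) ⟨R⟩ψ → [R]⟨R⟩ψ is axiom 5, which corresponds to the euclidean property. R is euclidean — valid.
(B) [R]ψ → ψ (axiom T) characterises the reflexive frames. R is reflexive — valid.
(C) [R]ψ → [R][R]ψ is axiom 4, which corresponds to transitivity. R is transitive — valid.
(D) ψ → [R]⟨R⟩ψ is axiom B, which corresponds to symmetry. R is symmetric — valid.

A, B, C, D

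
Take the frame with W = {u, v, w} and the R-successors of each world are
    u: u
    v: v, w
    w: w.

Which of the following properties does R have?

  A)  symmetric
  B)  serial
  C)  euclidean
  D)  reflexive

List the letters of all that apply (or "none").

(A) not symmetric: v R w but not w R v.
(B) serial: every world has an R-successor.
(C) not euclidean: v R w and v R v but not w R v.
(D) reflexive: each world relates to itself.

B, D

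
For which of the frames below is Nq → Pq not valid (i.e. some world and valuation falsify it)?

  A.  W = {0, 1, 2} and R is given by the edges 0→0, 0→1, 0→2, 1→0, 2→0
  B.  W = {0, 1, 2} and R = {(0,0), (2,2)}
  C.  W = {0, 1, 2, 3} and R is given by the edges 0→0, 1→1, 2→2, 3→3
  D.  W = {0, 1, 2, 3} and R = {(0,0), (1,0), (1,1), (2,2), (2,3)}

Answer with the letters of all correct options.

The schema Nq → Pq is axiom D; it is valid on a frame iff R is serial.
(A) R is serial (every world has an R-successor), so the schema is valid here.
(B) R is not serial (1 has no R-successor), so the schema fails here.
(C) R is serial (every world has an R-successor), so the schema is valid here.
(D) R is not serial (3 has no R-successor), so the schema fails here.

B, D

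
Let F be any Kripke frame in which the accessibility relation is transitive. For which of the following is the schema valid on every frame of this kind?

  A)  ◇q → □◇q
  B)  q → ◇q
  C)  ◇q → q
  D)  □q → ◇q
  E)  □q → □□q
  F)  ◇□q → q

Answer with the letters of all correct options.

(A) ◇q → □◇q is axiom 5, which corresponds to the euclidean property. Such an R need not be euclidean — not valid.
(B) q → ◇q is the dual of axiom T, which corresponds to reflexivity. Such an R need not be reflexive — not valid.
(C) ◇q → q is valid only on frames where every R-edge is a self-loop. Such an R need not be a subset of the identity — not valid.
(D) □q → ◇q is axiom D, which corresponds to seriality. Such an R need not be serial — not valid.
(E) □q → □□q is axiom 4; it is valid on a frame exactly when R is transitive. Every such R is transitive, so valid.
(F) ◇□q → q is the dual of axiom B, which corresponds to symmetry. Such an R need not be symmetric — not valid.

E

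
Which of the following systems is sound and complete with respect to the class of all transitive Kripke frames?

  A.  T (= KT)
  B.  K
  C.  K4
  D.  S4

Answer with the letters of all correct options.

(A) T (= KT) is determined by the class of reflexive frames.
(B) K is determined by the class of arbitrary frames.
(C) K4 is determined by exactly this class.
(D) S4 is determined by the class of reflexive and transitive frames.

C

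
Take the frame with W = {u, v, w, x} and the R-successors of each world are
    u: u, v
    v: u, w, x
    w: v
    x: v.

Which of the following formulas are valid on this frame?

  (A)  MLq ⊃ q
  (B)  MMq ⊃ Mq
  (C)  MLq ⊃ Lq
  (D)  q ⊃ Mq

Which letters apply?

R is not reflexive: not v R v.
R is symmetric: every R-edge is matched by its reverse.
R is not transitive: u R v and v R w but not u R w.
R is not euclidean: v R u and v R w but not u R w.
(A) MLq ⊃ q is the dual of axiom B; it is valid on a frame exactly when R is symmetric. R is symmetric, so valid.
(B) the dual of axiom 4: valid iff R is transitive. R is not transitive — not valid.
(C) the dual of axiom 5: valid iff R is euclidean. R is not euclidean — not valid.
(D) q ⊃ Mq (the dual of axiom T) characterises the reflexive frames. R is not reflexive — not valid.

A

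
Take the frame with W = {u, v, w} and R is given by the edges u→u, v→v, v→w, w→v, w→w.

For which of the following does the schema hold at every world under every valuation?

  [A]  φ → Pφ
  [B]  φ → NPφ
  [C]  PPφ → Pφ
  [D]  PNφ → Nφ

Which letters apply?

A, B, C, D

R is reflexive: each world relates to itself.
R is symmetric: every R-edge is matched by its reverse.
R is transitive: R is closed under composition.
R is euclidean: any two R-successors of the same world are R-related.
(A) φ → Pφ is the dual of axiom T; it is valid on a frame exactly when R is reflexive. R is reflexive, so valid.
(B) φ → NPφ is axiom B; it is valid on a frame exactly when R is symmetric. R is symmetric, so valid.
(C) PPφ → Pφ (the dual of axiom 4) characterises the transitive frames. R is transitive — valid.
(D) the dual of axiom 5: valid iff R is euclidean. R is euclidean — valid.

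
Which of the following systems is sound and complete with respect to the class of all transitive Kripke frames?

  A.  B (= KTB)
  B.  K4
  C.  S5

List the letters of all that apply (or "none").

B

(A) B (= KTB) is determined by the class of reflexive and symmetric frames.
(B) K4 is determined by exactly this class.
(C) S5 is determined by the class of reflexive, symmetric, and transitive frames.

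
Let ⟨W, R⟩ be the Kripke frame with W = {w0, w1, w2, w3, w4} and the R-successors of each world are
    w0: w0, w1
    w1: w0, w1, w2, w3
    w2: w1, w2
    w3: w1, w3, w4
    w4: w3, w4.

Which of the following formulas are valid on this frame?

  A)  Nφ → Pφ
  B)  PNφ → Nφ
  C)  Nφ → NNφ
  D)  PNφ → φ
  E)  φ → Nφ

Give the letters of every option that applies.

A, D

R is symmetric: every R-edge is matched by its reverse.
R is not transitive: w0 R w1 and w1 R w2 but not w0 R w2.
R is not euclidean: w1 R w0 and w1 R w2 but not w0 R w2.
R is serial: every world has an R-successor.
R is not a subset of the identity: w0 R w1 with w0 ≠ w1.
(A) Nφ → Pφ is axiom D; it is valid on a frame exactly when R is serial. R is serial, so valid.
(B) PNφ → Nφ is the dual of axiom 5; it is valid on a frame exactly when R is euclidean. R is not euclidean, so not valid.
(C) Nφ → NNφ is axiom 4; it is valid on a frame exactly when R is transitive. R is not transitive, so not valid.
(D) the dual of axiom B: valid iff R is symmetric. R is symmetric — valid.
(E) φ → Nφ is equivalent to ◇p→p; it holds exactly when R ⊆ identity. Here R ⊄ identity — not valid.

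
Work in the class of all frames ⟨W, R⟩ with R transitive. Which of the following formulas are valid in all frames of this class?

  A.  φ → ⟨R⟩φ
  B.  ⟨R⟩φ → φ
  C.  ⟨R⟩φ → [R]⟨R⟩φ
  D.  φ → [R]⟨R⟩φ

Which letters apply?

none

(A) the dual of axiom T: valid iff R is reflexive. Such an R need not be reflexive — not valid.
(B) ⟨R⟩φ → φ is valid only on frames where every R-edge is a self-loop. Such an R need not be a subset of the identity — not valid.
(C) ⟨R⟩φ → [R]⟨R⟩φ (axiom 5) characterises the euclidean frames. Such an R need not be euclidean — not valid.
(D) φ → [R]⟨R⟩φ is axiom B; it is valid on a frame exactly when R is symmetric. Such an R need not be symmetric, so not valid.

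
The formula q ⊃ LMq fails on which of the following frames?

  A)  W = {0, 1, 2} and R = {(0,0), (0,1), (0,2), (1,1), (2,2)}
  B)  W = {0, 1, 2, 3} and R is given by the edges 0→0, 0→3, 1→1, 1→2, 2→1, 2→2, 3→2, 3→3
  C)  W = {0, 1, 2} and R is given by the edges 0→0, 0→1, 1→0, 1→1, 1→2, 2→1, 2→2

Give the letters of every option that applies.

A, B

The schema q ⊃ LMq is axiom B; it is valid on a frame iff R is symmetric.
(A) R is not symmetric (0 R 1 but not 1 R 0), so the schema fails here.
(B) R is not symmetric (0 R 3 but not 3 R 0), so the schema fails here.
(C) R is symmetric (every R-edge is matched by its reverse), so the schema is valid here.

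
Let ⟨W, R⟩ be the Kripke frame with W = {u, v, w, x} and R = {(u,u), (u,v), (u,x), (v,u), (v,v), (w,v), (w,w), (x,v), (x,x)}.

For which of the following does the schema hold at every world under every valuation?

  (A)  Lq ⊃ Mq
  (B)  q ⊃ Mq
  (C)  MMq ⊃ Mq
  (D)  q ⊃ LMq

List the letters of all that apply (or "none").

R is reflexive: each world relates to itself.
R is not symmetric: u R x but not x R u.
R is not transitive: v R u and u R x but not v R x.
R is serial: every world has an R-successor.
(A) Lq ⊃ Mq (axiom D) characterises the serial frames. R is serial — valid.
(B) the dual of axiom T: valid iff R is reflexive. R is reflexive — valid.
(C) MMq ⊃ Mq (the dual of axiom 4) characterises the transitive frames. R is not transitive — not valid.
(D) q ⊃ LMq (axiom B) characterises the symmetric frames. R is not symmetric — not valid.

A, B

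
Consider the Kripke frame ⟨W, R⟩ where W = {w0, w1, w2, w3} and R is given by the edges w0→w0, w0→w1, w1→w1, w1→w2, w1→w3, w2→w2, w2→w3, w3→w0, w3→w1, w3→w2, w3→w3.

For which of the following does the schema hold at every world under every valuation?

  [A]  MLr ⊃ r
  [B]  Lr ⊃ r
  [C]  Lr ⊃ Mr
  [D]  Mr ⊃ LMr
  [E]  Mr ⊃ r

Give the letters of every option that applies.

R is reflexive: each world relates to itself.
R is not symmetric: w0 R w1 but not w1 R w0.
R is not euclidean: w0 R w1 and w0 R w0 but not w1 R w0.
R is serial: every world has an R-successor.
R is not a subset of the identity: w0 R w1 with w0 ≠ w1.
(A) MLr ⊃ r is the dual of axiom B; it is valid on a frame exactly when R is symmetric. R is not symmetric, so not valid.
(B) Lr ⊃ r is axiom T; it is valid on a frame exactly when R is reflexive. R is reflexive, so valid.
(C) Lr ⊃ Mr is axiom D; it is valid on a frame exactly when R is serial. R is serial, so valid.
(D) Mr ⊃ LMr (axiom 5) characterises the euclidean frames. R is not euclidean — not valid.
(E) Mr ⊃ r is the converse of T; it holds exactly when R ⊆ identity. Here R ⊄ identity — not valid.

B, C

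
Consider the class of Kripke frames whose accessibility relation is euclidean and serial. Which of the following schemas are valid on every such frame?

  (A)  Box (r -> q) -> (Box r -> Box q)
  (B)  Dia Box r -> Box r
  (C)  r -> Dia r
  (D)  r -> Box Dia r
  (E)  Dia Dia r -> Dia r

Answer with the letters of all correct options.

A, B

(A) Box (r -> q) -> (Box r -> Box q) is axiom K, valid on every Kripke frame — valid.
(B) the dual of axiom 5: valid iff R is euclidean. Every such R is euclidean — valid.
(C) r -> Dia r is the dual of axiom T, which corresponds to reflexivity. Such an R need not be reflexive — not valid.
(D) r -> Box Dia r is axiom B; it is valid on a frame exactly when R is symmetric. Such an R need not be symmetric, so not valid.
(E) the dual of axiom 4: valid iff R is transitive. Such an R need not be transitive — not valid.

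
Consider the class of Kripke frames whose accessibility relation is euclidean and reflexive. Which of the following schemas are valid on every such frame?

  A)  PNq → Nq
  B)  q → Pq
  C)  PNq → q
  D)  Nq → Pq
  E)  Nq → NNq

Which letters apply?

A, B, C, D, E

A reflexive euclidean relation is also symmetric (from wRw and wRv the euclidean condition gives vRw) and hence transitive; it is an equivalence relation.
(A) PNq → Nq is the dual of axiom 5; it is valid on a frame exactly when R is euclidean. Every such R is euclidean, so valid.
(B) q → Pq (the dual of axiom T) characterises the reflexive frames. Every such R is reflexive — valid.
(C) PNq → q is the dual of axiom B; it is valid on a frame exactly when R is symmetric. Every such R is symmetric, so valid.
(D) Nq → Pq is axiom D, which corresponds to seriality. Every such R is serial — valid.
(E) Nq → NNq (axiom 4) characterises the transitive frames. Every such R is transitive — valid.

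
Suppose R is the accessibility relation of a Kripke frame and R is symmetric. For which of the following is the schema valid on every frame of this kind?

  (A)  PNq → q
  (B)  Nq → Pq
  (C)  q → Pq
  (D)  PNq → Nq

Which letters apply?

A

(A) PNq → q is the dual of axiom B, which corresponds to symmetry. Every such R is symmetric — valid.
(B) Nq → Pq is axiom D, which corresponds to seriality. Such an R need not be serial — not valid.
(C) the dual of axiom T: valid iff R is reflexive. Such an R need not be reflexive — not valid.
(D) PNq → Nq is the dual of axiom 5, which corresponds to the euclidean property. Such an R need not be euclidean — not valid.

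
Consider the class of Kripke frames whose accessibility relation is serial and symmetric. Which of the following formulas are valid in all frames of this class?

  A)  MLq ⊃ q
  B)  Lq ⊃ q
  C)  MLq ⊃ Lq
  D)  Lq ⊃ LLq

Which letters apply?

(A) the dual of axiom B: valid iff R is symmetric. Every such R is symmetric — valid.
(B) Lq ⊃ q is axiom T; it is valid on a frame exactly when R is reflexive. Such an R need not be reflexive, so not valid.
(C) MLq ⊃ Lq is the dual of axiom 5, which corresponds to the euclidean property. Such an R need not be euclidean — not valid.
(D) axiom 4: valid iff R is transitive. Such an R need not be transitive — not valid.

A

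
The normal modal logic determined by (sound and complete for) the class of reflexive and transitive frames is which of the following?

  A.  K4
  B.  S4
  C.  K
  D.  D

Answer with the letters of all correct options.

(A) K4 is determined by the class of transitive frames.
(B) S4 is determined by exactly this class.
(C) K is determined by the class of arbitrary frames.
(D) D is determined by the class of serial frames.

B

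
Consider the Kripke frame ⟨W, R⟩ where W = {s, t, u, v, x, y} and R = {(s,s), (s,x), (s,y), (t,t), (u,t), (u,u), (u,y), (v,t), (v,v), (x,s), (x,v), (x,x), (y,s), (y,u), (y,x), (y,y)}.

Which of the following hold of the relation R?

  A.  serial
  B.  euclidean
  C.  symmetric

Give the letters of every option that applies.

A

(A) serial: every world has an R-successor.
(B) not euclidean: s R x and s R y but not x R y.
(C) not symmetric: u R t but not t R u.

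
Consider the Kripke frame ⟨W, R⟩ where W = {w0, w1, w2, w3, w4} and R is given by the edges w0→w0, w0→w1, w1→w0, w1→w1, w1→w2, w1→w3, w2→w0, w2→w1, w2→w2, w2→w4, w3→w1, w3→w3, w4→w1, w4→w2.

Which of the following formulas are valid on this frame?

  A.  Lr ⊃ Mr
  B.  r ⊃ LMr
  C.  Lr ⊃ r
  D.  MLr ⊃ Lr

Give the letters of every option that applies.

R is not reflexive: not w4 R w4.
R is not symmetric: w2 R w0 but not w0 R w2.
R is not euclidean: w1 R w0 and w1 R w2 but not w0 R w2.
R is serial: every world has an R-successor.
(A) Lr ⊃ Mr is axiom D; it is valid on a frame exactly when R is serial. R is serial, so valid.
(B) axiom B: valid iff R is symmetric. R is not symmetric — not valid.
(C) Lr ⊃ r (axiom T) characterises the reflexive frames. R is not reflexive — not valid.
(D) the dual of axiom 5: valid iff R is euclidean. R is not euclidean — not valid.

A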